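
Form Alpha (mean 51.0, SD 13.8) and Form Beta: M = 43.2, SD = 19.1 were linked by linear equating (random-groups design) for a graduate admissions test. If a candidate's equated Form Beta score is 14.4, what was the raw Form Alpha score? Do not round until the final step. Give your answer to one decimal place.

Invert y = (SD_Y/SD_X)(x − M_X) + M_Y:
x = (SD_X/SD_Y)(y − M_Y) + M_X = (13.8/19.1)(14.4 − 43.2) + 51.0
x = 0.722513 × -28.800 + 51.0 = 30.2

30.2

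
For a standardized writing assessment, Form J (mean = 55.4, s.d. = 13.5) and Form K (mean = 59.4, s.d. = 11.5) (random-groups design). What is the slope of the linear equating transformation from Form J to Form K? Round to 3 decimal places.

0.852

A = SD_Y / SD_X = 11.5 / 13.5 = 0.852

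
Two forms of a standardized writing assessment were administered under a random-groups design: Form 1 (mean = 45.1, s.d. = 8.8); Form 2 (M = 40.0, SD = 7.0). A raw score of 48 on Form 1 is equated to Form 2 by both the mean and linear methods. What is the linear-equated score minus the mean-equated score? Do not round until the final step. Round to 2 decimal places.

Mean-equated: 48 + (40.0 − 45.1) = 42.90
Linear-equated: (7.0/8.8)(48 − 45.1) + 40.0 = 42.307
Difference = 42.307 − 42.90 = -0.59

-0.59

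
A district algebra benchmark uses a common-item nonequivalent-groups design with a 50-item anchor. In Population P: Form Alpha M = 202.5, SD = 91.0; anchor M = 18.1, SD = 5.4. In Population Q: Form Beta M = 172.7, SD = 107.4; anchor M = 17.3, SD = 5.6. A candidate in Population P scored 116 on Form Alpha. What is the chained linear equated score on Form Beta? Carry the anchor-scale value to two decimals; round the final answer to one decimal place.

Form Alpha → anchor (Population P): v = (5.4/91.0)(116 − 202.5) + 18.1 = 12.97
anchor → Form Beta (Population Q): y = (107.4/5.6)(12.97 − 17.3) + 172.7 = 89.7

89.7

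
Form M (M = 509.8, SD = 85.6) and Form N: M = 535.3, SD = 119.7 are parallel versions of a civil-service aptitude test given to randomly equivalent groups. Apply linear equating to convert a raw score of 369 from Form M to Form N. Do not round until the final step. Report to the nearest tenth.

338.4

Linear equating: y = (SD_Y/SD_X)(x − M_X) + M_Y
y = (119.7/85.6)(369 − 509.8) + 535.3
y = 1.398364 × -140.8 + 535.3 = -196.8897 + 535.3 = 338.4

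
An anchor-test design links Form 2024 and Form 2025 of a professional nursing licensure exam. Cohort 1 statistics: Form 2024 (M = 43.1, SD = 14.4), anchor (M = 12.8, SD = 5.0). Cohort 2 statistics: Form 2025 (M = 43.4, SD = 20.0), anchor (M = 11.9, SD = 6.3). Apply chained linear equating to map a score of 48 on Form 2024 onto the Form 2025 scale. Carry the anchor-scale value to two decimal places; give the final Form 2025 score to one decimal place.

Form 2024 → anchor (Cohort 1): v = (5.0/14.4)(48 − 43.1) + 12.8 = 14.50
anchor → Form 2025 (Cohort 2): y = (20.0/6.3)(14.50 − 11.9) + 43.4 = 51.7

51.7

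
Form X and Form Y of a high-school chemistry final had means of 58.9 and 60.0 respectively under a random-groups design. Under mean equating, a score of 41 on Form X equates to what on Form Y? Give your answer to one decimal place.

Mean equating: y = x + (M_Y − M_X) = 41 + (60.0 − 58.9) = 42.1

42.1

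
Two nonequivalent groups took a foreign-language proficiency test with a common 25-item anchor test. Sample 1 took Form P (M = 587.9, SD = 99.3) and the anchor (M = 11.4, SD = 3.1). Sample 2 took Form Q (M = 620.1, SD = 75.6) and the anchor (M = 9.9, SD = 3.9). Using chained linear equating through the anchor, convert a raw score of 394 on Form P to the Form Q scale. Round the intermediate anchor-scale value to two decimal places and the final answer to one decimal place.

531.9

Form P → anchor (Sample 1): v = (3.1/99.3)(394 − 587.9) + 11.4 = 5.35
anchor → Form Q (Sample 2): y = (75.6/3.9)(5.35 − 9.9) + 620.1 = 531.9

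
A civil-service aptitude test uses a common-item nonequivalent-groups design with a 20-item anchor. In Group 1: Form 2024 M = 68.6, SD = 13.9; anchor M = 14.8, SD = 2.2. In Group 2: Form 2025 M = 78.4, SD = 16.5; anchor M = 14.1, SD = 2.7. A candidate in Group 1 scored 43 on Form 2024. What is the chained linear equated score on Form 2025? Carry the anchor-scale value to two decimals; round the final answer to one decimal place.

Form 2024 → anchor (Group 1): v = (2.2/13.9)(43 − 68.6) + 14.8 = 10.75
anchor → Form 2025 (Group 2): y = (16.5/2.7)(10.75 − 14.1) + 78.4 = 57.9

57.9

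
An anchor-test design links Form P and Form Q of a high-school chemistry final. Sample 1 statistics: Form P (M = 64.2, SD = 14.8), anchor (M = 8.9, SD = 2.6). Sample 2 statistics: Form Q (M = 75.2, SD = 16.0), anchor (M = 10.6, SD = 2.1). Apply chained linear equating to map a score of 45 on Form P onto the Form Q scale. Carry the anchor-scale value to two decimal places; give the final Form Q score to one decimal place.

36.6

Form P → anchor (Sample 1): v = (2.6/14.8)(45 − 64.2) + 8.9 = 5.53
anchor → Form Q (Sample 2): y = (16.0/2.1)(5.53 − 10.6) + 75.2 = 36.6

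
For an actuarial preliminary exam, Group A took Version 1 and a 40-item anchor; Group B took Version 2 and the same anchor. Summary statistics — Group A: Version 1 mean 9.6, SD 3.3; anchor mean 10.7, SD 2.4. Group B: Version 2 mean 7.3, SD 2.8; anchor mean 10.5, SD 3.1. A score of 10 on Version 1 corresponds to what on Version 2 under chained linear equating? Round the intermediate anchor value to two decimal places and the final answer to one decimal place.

Version 1 → anchor (Group A): v = (2.4/3.3)(10 − 9.6) + 10.7 = 10.99
anchor → Version 2 (Group B): y = (2.8/3.1)(10.99 − 10.5) + 7.3 = 7.7

7.7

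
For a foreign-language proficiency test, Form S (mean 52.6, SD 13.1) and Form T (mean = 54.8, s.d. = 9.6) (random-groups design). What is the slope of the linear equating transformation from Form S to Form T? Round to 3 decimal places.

A = SD_Y / SD_X = 9.6 / 13.1 = 0.733

0.733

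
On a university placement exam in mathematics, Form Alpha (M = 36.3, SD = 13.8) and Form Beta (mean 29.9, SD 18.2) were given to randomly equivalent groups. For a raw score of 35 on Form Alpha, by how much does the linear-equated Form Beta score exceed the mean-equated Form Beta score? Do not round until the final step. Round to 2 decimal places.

Mean-equated: 35 + (29.9 − 36.3) = 28.60
Linear-equated: (18.2/13.8)(35 − 36.3) + 29.9 = 28.186
Difference = 28.186 − 28.60 = -0.41

-0.41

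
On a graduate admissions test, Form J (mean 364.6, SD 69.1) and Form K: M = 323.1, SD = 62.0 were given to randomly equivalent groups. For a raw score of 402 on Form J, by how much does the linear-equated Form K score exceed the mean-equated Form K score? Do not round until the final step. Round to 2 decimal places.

Mean-equated: 402 + (323.1 − 364.6) = 360.50
Linear-equated: (62.0/69.1)(402 − 364.6) + 323.1 = 356.657
Difference = 356.657 − 360.50 = -3.84

-3.84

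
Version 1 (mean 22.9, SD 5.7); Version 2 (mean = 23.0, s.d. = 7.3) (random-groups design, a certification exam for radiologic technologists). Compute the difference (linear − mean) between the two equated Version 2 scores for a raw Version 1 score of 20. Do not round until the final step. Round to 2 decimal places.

-0.81

Mean-equated: 20 + (23.0 − 22.9) = 20.10
Linear-equated: (7.3/5.7)(20 − 22.9) + 23.0 = 19.286
Difference = 19.286 − 20.10 = -0.81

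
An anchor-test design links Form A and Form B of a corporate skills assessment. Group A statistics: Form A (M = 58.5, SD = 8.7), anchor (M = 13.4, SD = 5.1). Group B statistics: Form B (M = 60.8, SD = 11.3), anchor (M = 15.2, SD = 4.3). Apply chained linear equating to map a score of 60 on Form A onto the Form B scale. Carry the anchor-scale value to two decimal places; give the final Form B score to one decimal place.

58.4

Form A → anchor (Group A): v = (5.1/8.7)(60 − 58.5) + 13.4 = 14.28
anchor → Form B (Group B): y = (11.3/4.3)(14.28 − 15.2) + 60.8 = 58.4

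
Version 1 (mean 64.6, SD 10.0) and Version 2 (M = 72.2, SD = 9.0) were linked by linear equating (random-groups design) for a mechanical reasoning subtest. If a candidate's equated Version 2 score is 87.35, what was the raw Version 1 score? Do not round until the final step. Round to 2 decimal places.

Invert y = (SD_Y/SD_X)(x − M_X) + M_Y:
x = (SD_X/SD_Y)(y − M_Y) + M_X = (10.0/9.0)(87.35 − 72.2) + 64.6
x = 1.111111 × 15.150 + 64.6 = 81.43

81.43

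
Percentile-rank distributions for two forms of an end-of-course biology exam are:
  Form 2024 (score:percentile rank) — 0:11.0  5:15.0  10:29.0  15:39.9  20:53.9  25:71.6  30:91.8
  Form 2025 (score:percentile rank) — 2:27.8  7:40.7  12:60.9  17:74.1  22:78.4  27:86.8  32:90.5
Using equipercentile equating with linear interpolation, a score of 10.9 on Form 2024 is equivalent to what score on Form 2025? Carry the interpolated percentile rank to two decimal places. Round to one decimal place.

PR of 10.9 on Form 2024: 29.0 + (10.9 − 10)/(15 − 10) × (39.9 − 29.0) = 30.96
On Form 2025, PR 30.96 falls between score 2 (PR 27.8) and 7 (PR 40.7).
Interpolate: 2 + (30.96 − 27.8)/(40.7 − 27.8) × (7 − 2) = 3.2

3.2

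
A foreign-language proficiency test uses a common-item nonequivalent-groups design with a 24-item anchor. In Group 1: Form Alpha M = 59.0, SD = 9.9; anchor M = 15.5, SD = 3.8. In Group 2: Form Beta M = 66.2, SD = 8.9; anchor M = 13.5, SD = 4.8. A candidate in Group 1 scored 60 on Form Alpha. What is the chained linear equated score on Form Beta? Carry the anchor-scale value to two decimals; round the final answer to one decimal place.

Form Alpha → anchor (Group 1): v = (3.8/9.9)(60 − 59.0) + 15.5 = 15.88
anchor → Form Beta (Group 2): y = (8.9/4.8)(15.88 − 13.5) + 66.2 = 70.6

70.6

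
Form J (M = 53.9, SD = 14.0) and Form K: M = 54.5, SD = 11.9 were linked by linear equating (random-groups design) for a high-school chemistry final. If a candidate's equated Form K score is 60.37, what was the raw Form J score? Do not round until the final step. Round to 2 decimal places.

60.81

Invert y = (SD_Y/SD_X)(x − M_X) + M_Y:
x = (SD_X/SD_Y)(y − M_Y) + M_X = (14.0/11.9)(60.37 − 54.5) + 53.9
x = 1.176471 × 5.870 + 53.9 = 60.81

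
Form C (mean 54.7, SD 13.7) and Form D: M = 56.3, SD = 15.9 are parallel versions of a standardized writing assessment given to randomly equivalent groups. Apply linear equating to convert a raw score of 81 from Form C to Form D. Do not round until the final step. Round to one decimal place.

86.8

Linear equating: y = (SD_Y/SD_X)(x − M_X) + M_Y
y = (15.9/13.7)(81 − 54.7) + 56.3
y = 1.160584 × 26.3 + 56.3 = 30.5234 + 56.3 = 86.8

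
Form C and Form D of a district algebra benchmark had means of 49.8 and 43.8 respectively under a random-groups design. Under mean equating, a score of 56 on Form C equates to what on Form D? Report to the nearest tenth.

50.0

Mean equating: y = x + (M_Y − M_X) = 56 + (43.8 − 49.8) = 50.0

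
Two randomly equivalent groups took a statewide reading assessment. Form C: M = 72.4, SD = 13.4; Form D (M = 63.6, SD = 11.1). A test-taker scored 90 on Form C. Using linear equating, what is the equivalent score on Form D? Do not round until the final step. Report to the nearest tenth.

78.2

Linear equating: y = (SD_Y/SD_X)(x − M_X) + M_Y
y = (11.1/13.4)(90 − 72.4) + 63.6
y = 0.828358 × 17.6 + 63.6 = 14.5791 + 63.6 = 78.2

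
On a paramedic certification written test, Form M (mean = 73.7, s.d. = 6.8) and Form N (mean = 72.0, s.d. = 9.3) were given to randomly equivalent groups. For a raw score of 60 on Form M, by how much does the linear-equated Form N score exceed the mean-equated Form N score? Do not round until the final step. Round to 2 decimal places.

-5.04

Mean-equated: 60 + (72.0 − 73.7) = 58.30
Linear-equated: (9.3/6.8)(60 − 73.7) + 72.0 = 53.263
Difference = 53.263 − 58.30 = -5.04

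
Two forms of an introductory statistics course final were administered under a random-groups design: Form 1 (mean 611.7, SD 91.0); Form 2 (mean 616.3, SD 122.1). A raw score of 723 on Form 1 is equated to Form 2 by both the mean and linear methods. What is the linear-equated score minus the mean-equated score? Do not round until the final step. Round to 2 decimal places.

Mean-equated: 723 + (616.3 − 611.7) = 727.60
Linear-equated: (122.1/91.0)(723 − 611.7) + 616.3 = 765.638
Difference = 765.638 − 727.60 = 38.04

38.04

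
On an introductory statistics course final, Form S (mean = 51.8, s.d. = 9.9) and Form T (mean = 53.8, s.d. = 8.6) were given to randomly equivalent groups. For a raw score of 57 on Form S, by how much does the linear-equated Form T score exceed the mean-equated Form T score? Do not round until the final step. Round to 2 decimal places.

Mean-equated: 57 + (53.8 − 51.8) = 59.00
Linear-equated: (8.6/9.9)(57 − 51.8) + 53.8 = 58.317
Difference = 58.317 − 59.00 = -0.68

-0.68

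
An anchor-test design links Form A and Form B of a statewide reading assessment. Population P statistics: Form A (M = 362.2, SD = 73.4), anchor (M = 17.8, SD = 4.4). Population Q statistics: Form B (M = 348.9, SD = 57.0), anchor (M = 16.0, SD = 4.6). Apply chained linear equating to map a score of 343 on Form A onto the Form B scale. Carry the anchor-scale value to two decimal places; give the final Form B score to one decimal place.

Form A → anchor (Population P): v = (4.4/73.4)(343 − 362.2) + 17.8 = 16.65
anchor → Form B (Population Q): y = (57.0/4.6)(16.65 − 16.0) + 348.9 = 357.0

357.0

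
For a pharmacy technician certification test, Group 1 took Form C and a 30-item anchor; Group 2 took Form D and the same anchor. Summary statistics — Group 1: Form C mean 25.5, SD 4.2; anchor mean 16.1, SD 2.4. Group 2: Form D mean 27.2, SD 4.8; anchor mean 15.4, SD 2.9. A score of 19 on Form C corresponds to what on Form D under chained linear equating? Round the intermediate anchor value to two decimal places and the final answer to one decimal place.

Form C → anchor (Group 1): v = (2.4/4.2)(19 − 25.5) + 16.1 = 12.39
anchor → Form D (Group 2): y = (4.8/2.9)(12.39 − 15.4) + 27.2 = 22.2

22.2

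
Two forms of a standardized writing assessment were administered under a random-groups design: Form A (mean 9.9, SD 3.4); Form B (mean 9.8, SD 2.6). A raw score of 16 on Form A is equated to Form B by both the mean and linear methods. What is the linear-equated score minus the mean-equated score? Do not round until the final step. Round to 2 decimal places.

-1.44

Mean-equated: 16 + (9.8 − 9.9) = 15.90
Linear-equated: (2.6/3.4)(16 − 9.9) + 9.8 = 14.465
Difference = 14.465 − 15.90 = -1.44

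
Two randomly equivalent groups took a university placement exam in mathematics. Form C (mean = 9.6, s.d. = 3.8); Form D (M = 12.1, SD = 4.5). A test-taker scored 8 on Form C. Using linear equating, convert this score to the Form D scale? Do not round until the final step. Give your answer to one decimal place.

10.2

Linear equating: y = (SD_Y/SD_X)(x − M_X) + M_Y
y = (4.5/3.8)(8 − 9.6) + 12.1
y = 1.184211 × -1.6 + 12.1 = -1.8947 + 12.1 = 10.2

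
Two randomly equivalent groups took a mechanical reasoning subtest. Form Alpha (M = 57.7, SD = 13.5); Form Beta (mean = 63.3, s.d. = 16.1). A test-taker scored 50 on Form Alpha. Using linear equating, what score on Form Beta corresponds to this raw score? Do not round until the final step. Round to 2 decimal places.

54.12

Linear equating: y = (SD_Y/SD_X)(x − M_X) + M_Y
y = (16.1/13.5)(50 − 57.7) + 63.3
y = 1.192593 × -7.7 + 63.3 = -9.1830 + 63.3 = 54.12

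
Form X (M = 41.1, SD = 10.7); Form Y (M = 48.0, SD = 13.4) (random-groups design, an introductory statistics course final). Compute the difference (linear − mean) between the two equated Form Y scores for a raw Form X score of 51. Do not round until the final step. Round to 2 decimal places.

Mean-equated: 51 + (48.0 − 41.1) = 57.90
Linear-equated: (13.4/10.7)(51 − 41.1) + 48.0 = 60.398
Difference = 60.398 − 57.90 = 2.50

2.50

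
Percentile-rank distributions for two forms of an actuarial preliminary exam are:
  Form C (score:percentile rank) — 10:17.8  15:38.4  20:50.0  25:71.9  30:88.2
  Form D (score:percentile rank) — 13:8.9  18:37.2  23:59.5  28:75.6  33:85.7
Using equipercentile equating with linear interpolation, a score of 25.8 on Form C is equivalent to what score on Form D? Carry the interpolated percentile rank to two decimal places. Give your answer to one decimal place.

PR of 25.8 on Form C: 71.9 + (25.8 − 25)/(30 − 25) × (88.2 − 71.9) = 74.51
On Form D, PR 74.51 falls between score 23 (PR 59.5) and 28 (PR 75.6).
Interpolate: 23 + (74.51 − 59.5)/(75.6 − 59.5) × (28 − 23) = 27.7

27.7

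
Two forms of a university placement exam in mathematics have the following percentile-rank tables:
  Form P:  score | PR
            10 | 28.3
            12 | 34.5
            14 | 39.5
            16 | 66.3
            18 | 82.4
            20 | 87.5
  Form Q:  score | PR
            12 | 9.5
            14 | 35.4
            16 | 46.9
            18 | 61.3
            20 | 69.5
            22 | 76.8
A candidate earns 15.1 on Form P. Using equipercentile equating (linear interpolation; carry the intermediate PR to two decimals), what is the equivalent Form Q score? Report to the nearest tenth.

PR of 15.1 on Form P: 39.5 + (15.1 − 14)/(16 − 14) × (66.3 − 39.5) = 54.24
On Form Q, PR 54.24 falls between score 16 (PR 46.9) and 18 (PR 61.3).
Interpolate: 16 + (54.24 − 46.9)/(61.3 − 46.9) × (18 − 16) = 17.0

17.0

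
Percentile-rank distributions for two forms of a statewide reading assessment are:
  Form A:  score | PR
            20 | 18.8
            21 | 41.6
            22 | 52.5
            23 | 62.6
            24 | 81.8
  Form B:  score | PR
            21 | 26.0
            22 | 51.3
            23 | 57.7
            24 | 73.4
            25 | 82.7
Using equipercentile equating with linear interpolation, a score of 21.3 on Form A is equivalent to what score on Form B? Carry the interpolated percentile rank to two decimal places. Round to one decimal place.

21.7

PR of 21.3 on Form A: 41.6 + (21.3 − 21)/(22 − 21) × (52.5 − 41.6) = 44.87
On Form B, PR 44.87 falls between score 21 (PR 26.0) and 22 (PR 51.3).
Interpolate: 21 + (44.87 − 26.0)/(51.3 − 26.0) × (22 − 21) = 21.7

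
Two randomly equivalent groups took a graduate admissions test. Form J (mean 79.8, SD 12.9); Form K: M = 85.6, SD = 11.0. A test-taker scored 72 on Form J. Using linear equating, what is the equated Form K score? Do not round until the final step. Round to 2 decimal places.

Linear equating: y = (SD_Y/SD_X)(x − M_X) + M_Y
y = (11.0/12.9)(72 − 79.8) + 85.6
y = 0.852713 × -7.8 + 85.6 = -6.6512 + 85.6 = 78.95

78.95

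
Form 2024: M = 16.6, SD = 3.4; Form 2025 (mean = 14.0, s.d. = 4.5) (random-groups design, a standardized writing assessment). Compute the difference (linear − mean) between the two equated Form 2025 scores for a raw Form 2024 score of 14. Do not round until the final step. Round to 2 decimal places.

Mean-equated: 14 + (14.0 − 16.6) = 11.40
Linear-equated: (4.5/3.4)(14 − 16.6) + 14.0 = 10.559
Difference = 10.559 − 11.40 = -0.84

-0.84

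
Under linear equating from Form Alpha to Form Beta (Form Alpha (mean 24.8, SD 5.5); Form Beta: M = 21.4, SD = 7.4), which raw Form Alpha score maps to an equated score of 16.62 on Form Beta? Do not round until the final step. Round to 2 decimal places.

21.25

Invert y = (SD_Y/SD_X)(x − M_X) + M_Y:
x = (SD_X/SD_Y)(y − M_Y) + M_X = (5.5/7.4)(16.62 − 21.4) + 24.8
x = 0.743243 × -4.780 + 24.8 = 21.25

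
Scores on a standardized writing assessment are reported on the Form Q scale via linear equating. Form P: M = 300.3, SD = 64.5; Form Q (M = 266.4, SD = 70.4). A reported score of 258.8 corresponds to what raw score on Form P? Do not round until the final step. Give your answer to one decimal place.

Invert y = (SD_Y/SD_X)(x − M_X) + M_Y:
x = (SD_X/SD_Y)(y − M_Y) + M_X = (64.5/70.4)(258.8 − 266.4) + 300.3
x = 0.916193 × -7.600 + 300.3 = 293.3

293.3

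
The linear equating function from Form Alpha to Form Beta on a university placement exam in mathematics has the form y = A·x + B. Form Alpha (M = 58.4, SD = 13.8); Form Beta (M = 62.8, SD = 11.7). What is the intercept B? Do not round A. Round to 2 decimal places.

A = SD_Y / SD_X = 11.7 / 13.8 = 0.847826
B = M_Y − A·M_X = 62.8 − 0.847826 × 58.4 = 13.29

13.29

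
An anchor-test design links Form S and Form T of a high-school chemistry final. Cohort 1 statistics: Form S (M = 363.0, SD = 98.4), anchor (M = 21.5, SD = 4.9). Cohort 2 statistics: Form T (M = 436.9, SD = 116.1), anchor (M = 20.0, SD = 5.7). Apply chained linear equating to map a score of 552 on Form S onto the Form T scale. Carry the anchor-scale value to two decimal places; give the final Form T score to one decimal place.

659.1

Form S → anchor (Cohort 1): v = (4.9/98.4)(552 − 363.0) + 21.5 = 30.91
anchor → Form T (Cohort 2): y = (116.1/5.7)(30.91 − 20.0) + 436.9 = 659.1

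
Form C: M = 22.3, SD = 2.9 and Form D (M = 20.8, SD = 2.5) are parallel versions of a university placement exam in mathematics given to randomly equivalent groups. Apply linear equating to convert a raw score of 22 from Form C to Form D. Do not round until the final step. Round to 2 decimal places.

20.54

Linear equating: y = (SD_Y/SD_X)(x − M_X) + M_Y
y = (2.5/2.9)(22 − 22.3) + 20.8
y = 0.862069 × -0.3 + 20.8 = -0.2586 + 20.8 = 20.54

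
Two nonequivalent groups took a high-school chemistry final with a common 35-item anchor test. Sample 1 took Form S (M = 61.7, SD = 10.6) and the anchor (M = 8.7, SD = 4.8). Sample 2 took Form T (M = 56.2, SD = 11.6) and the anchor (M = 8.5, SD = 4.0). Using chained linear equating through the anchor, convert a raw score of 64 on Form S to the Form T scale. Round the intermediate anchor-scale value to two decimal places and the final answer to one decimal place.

Form S → anchor (Sample 1): v = (4.8/10.6)(64 − 61.7) + 8.7 = 9.74
anchor → Form T (Sample 2): y = (11.6/4.0)(9.74 − 8.5) + 56.2 = 59.8

59.8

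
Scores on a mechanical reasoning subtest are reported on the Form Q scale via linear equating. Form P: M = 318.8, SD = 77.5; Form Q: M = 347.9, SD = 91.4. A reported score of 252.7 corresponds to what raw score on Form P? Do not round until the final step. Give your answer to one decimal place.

238.1

Invert y = (SD_Y/SD_X)(x − M_X) + M_Y:
x = (SD_X/SD_Y)(y − M_Y) + M_X = (77.5/91.4)(252.7 − 347.9) + 318.8
x = 0.847921 × -95.200 + 318.8 = 238.1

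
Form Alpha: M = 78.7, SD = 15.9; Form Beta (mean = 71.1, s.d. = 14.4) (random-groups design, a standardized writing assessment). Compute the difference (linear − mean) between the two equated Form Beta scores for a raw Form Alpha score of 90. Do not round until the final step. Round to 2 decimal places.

-1.07

Mean-equated: 90 + (71.1 − 78.7) = 82.40
Linear-equated: (14.4/15.9)(90 − 78.7) + 71.1 = 81.334
Difference = 81.334 − 82.40 = -1.07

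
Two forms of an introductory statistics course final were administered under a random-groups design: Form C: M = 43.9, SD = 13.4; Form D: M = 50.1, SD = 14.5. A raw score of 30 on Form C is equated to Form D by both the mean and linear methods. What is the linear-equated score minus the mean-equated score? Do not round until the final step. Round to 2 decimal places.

Mean-equated: 30 + (50.1 − 43.9) = 36.20
Linear-equated: (14.5/13.4)(30 − 43.9) + 50.1 = 35.059
Difference = 35.059 − 36.20 = -1.14

-1.14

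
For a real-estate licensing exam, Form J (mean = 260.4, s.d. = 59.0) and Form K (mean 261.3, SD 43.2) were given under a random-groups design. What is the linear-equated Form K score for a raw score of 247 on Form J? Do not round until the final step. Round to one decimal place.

Linear equating: y = (SD_Y/SD_X)(x − M_X) + M_Y
y = (43.2/59.0)(247 − 260.4) + 261.3
y = 0.732203 × -13.4 + 261.3 = -9.8115 + 261.3 = 251.5

251.5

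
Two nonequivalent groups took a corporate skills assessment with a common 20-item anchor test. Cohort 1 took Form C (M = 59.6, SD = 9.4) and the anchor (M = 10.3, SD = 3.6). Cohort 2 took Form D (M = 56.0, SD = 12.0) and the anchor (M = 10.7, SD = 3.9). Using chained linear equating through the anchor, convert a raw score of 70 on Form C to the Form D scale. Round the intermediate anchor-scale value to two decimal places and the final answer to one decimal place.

Form C → anchor (Cohort 1): v = (3.6/9.4)(70 − 59.6) + 10.3 = 14.28
anchor → Form D (Cohort 2): y = (12.0/3.9)(14.28 − 10.7) + 56.0 = 67.0

67.0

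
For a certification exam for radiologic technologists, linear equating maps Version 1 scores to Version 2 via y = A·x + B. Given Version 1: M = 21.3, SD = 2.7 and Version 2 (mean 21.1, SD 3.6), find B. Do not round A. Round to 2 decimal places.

A = SD_Y / SD_X = 3.6 / 2.7 = 1.333333
B = M_Y − A·M_X = 21.1 − 1.333333 × 21.3 = -7.30

-7.30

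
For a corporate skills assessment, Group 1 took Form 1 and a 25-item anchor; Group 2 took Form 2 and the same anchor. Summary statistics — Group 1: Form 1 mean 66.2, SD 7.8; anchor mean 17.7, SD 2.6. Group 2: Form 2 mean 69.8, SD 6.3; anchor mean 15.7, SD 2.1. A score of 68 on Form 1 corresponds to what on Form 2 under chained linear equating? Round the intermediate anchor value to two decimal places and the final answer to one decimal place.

Form 1 → anchor (Group 1): v = (2.6/7.8)(68 − 66.2) + 17.7 = 18.30
anchor → Form 2 (Group 2): y = (6.3/2.1)(18.30 − 15.7) + 69.8 = 77.6

77.6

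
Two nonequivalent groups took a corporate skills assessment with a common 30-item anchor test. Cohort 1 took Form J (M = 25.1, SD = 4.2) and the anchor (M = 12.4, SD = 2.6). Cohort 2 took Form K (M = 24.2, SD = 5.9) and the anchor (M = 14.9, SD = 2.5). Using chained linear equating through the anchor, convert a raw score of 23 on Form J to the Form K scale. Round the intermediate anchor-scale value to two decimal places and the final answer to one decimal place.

15.2

Form J → anchor (Cohort 1): v = (2.6/4.2)(23 − 25.1) + 12.4 = 11.10
anchor → Form K (Cohort 2): y = (5.9/2.5)(11.10 − 14.9) + 24.2 = 15.2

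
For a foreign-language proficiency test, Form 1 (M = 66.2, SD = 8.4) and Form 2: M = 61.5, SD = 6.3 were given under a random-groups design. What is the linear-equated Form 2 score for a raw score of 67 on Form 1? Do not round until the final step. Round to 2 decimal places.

Linear equating: y = (SD_Y/SD_X)(x − M_X) + M_Y
y = (6.3/8.4)(67 − 66.2) + 61.5
y = 0.750000 × 0.8 + 61.5 = 0.6000 + 61.5 = 62.10

62.10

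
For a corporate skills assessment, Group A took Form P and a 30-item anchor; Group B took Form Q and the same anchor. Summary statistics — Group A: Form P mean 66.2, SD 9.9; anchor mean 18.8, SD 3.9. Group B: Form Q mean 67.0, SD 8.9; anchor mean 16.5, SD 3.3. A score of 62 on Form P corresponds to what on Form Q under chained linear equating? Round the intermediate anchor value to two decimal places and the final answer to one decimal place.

Form P → anchor (Group A): v = (3.9/9.9)(62 − 66.2) + 18.8 = 17.15
anchor → Form Q (Group B): y = (8.9/3.3)(17.15 − 16.5) + 67.0 = 68.8

68.8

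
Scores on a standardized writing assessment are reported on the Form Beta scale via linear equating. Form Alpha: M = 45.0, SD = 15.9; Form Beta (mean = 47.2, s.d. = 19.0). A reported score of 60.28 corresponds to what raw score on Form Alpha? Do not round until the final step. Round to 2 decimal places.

Invert y = (SD_Y/SD_X)(x − M_X) + M_Y:
x = (SD_X/SD_Y)(y − M_Y) + M_X = (15.9/19.0)(60.28 − 47.2) + 45.0
x = 0.836842 × 13.080 + 45.0 = 55.95

55.95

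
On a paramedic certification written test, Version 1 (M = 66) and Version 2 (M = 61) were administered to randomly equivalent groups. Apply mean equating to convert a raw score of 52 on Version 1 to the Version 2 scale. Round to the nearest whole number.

Mean equating: y = x + (M_Y − M_X) = 52 + (61 − 66) = 47

47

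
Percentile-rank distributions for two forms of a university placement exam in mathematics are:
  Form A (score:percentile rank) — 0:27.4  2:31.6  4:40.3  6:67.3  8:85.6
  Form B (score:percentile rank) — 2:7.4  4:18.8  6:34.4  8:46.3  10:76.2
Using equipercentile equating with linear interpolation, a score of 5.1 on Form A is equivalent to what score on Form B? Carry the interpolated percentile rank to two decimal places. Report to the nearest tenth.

PR of 5.1 on Form A: 40.3 + (5.1 − 4)/(6 − 4) × (67.3 − 40.3) = 55.15
On Form B, PR 55.15 falls between score 8 (PR 46.3) and 10 (PR 76.2).
Interpolate: 8 + (55.15 − 46.3)/(76.2 − 46.3) × (10 − 8) = 8.6

8.6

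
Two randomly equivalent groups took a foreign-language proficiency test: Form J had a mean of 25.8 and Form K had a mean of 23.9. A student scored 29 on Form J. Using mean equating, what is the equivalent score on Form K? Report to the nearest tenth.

27.1

Mean equating: y = x + (M_Y − M_X) = 29 + (23.9 − 25.8) = 27.1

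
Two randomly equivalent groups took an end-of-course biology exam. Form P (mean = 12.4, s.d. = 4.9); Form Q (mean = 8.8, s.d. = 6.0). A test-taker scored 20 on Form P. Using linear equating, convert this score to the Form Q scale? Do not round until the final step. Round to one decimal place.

Linear equating: y = (SD_Y/SD_X)(x − M_X) + M_Y
y = (6.0/4.9)(20 − 12.4) + 8.8
y = 1.224490 × 7.6 + 8.8 = 9.3061 + 8.8 = 18.1

18.1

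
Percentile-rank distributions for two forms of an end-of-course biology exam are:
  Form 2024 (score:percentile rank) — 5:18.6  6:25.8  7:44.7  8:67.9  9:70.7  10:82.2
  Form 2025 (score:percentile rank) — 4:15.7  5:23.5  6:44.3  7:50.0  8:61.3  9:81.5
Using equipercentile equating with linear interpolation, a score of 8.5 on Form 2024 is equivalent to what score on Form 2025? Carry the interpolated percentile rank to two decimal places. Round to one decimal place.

PR of 8.5 on Form 2024: 67.9 + (8.5 − 8)/(9 − 8) × (70.7 − 67.9) = 69.30
On Form 2025, PR 69.30 falls between score 8 (PR 61.3) and 9 (PR 81.5).
Interpolate: 8 + (69.30 − 61.3)/(81.5 − 61.3) × (9 − 8) = 8.4

8.4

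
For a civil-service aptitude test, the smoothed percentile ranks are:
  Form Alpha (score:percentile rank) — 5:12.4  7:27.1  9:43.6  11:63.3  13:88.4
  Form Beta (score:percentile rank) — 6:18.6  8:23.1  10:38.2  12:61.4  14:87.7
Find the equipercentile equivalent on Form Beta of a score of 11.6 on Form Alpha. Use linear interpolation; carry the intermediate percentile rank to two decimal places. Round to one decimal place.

PR of 11.6 on Form Alpha: 63.3 + (11.6 − 11)/(13 − 11) × (88.4 − 63.3) = 70.83
On Form Beta, PR 70.83 falls between score 12 (PR 61.4) and 14 (PR 87.7).
Interpolate: 12 + (70.83 − 61.4)/(87.7 − 61.4) × (14 − 12) = 12.7

12.7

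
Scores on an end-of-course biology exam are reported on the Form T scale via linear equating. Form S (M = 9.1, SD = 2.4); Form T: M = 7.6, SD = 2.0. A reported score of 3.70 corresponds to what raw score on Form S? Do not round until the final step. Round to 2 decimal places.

Invert y = (SD_Y/SD_X)(x − M_X) + M_Y:
x = (SD_X/SD_Y)(y − M_Y) + M_X = (2.4/2.0)(3.70 − 7.6) + 9.1
x = 1.200000 × -3.900 + 9.1 = 4.42

4.42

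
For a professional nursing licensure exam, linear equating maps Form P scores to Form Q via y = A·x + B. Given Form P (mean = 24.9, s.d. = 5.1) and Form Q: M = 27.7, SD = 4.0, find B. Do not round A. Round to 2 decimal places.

A = SD_Y / SD_X = 4.0 / 5.1 = 0.784314
B = M_Y − A·M_X = 27.7 − 0.784314 × 24.9 = 8.17

8.17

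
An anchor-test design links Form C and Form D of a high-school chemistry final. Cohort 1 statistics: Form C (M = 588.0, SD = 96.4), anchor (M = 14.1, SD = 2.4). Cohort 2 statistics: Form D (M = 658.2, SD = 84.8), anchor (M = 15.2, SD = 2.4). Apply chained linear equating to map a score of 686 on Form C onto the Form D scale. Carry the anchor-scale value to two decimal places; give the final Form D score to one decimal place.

Form C → anchor (Cohort 1): v = (2.4/96.4)(686 − 588.0) + 14.1 = 16.54
anchor → Form D (Cohort 2): y = (84.8/2.4)(16.54 − 15.2) + 658.2 = 705.5

705.5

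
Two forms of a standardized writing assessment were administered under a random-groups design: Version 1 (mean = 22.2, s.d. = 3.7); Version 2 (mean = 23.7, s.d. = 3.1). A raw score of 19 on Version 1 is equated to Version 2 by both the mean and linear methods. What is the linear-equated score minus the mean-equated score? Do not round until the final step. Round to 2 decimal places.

0.52

Mean-equated: 19 + (23.7 − 22.2) = 20.50
Linear-equated: (3.1/3.7)(19 − 22.2) + 23.7 = 21.019
Difference = 21.019 − 20.50 = 0.52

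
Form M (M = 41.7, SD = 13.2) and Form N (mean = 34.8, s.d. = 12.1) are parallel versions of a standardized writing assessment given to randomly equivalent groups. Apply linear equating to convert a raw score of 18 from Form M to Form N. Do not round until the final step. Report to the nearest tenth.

13.1

Linear equating: y = (SD_Y/SD_X)(x − M_X) + M_Y
y = (12.1/13.2)(18 − 41.7) + 34.8
y = 0.916667 × -23.7 + 34.8 = -21.7250 + 34.8 = 13.1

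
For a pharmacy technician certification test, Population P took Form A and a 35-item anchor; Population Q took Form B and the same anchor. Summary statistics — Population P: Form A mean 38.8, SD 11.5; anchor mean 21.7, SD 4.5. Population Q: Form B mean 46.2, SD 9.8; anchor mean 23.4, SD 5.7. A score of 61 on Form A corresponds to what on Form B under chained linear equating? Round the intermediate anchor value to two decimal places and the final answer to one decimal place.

Form A → anchor (Population P): v = (4.5/11.5)(61 − 38.8) + 21.7 = 30.39
anchor → Form B (Population Q): y = (9.8/5.7)(30.39 − 23.4) + 46.2 = 58.2

58.2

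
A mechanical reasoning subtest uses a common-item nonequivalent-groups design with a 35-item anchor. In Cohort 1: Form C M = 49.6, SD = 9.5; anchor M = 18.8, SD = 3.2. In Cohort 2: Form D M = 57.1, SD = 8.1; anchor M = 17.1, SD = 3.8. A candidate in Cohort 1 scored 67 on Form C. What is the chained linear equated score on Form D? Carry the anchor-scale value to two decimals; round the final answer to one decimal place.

Form C → anchor (Cohort 1): v = (3.2/9.5)(67 − 49.6) + 18.8 = 24.66
anchor → Form D (Cohort 2): y = (8.1/3.8)(24.66 − 17.1) + 57.1 = 73.2

73.2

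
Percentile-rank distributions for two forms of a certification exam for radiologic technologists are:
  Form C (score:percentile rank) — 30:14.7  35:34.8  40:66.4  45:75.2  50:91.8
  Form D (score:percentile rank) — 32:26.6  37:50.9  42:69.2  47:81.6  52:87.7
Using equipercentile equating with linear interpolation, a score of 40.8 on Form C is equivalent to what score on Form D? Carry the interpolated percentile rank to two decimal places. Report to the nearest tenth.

PR of 40.8 on Form C: 66.4 + (40.8 − 40)/(45 − 40) × (75.2 − 66.4) = 67.81
On Form D, PR 67.81 falls between score 37 (PR 50.9) and 42 (PR 69.2).
Interpolate: 37 + (67.81 − 50.9)/(69.2 − 50.9) × (42 − 37) = 41.6

41.6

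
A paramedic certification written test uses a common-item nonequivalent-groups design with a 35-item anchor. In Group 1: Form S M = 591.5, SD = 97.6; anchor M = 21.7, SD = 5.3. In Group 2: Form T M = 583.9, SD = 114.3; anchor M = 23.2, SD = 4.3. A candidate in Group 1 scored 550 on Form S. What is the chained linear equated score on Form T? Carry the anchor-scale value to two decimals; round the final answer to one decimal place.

484.2

Form S → anchor (Group 1): v = (5.3/97.6)(550 − 591.5) + 21.7 = 19.45
anchor → Form T (Group 2): y = (114.3/4.3)(19.45 − 23.2) + 583.9 = 484.2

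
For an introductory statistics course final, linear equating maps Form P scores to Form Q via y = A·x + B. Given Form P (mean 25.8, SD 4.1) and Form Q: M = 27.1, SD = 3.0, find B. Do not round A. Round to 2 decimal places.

8.22

A = SD_Y / SD_X = 3.0 / 4.1 = 0.731707
B = M_Y − A·M_X = 27.1 − 0.731707 × 25.8 = 8.22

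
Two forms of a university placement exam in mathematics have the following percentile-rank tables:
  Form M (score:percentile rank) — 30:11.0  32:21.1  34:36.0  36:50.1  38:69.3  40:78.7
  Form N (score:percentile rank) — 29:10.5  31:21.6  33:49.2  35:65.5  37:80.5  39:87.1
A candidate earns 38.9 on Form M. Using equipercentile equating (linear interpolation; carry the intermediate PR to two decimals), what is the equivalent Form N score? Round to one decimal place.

PR of 38.9 on Form M: 69.3 + (38.9 − 38)/(40 − 38) × (78.7 − 69.3) = 73.53
On Form N, PR 73.53 falls between score 35 (PR 65.5) and 37 (PR 80.5).
Interpolate: 35 + (73.53 − 65.5)/(80.5 − 65.5) × (37 − 35) = 36.1

36.1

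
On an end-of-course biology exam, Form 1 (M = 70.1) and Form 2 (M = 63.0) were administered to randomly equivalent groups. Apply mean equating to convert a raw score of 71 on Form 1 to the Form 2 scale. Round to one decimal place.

63.9

Mean equating: y = x + (M_Y − M_X) = 71 + (63.0 − 70.1) = 63.9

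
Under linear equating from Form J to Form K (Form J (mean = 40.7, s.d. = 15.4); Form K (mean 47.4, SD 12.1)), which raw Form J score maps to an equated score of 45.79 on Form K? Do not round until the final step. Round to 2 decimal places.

Invert y = (SD_Y/SD_X)(x − M_X) + M_Y:
x = (SD_X/SD_Y)(y − M_Y) + M_X = (15.4/12.1)(45.79 − 47.4) + 40.7
x = 1.272727 × -1.610 + 40.7 = 38.65

38.65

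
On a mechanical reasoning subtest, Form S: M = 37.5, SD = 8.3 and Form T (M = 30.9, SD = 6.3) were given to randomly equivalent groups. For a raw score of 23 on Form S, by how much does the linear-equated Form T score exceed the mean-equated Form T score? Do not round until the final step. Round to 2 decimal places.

Mean-equated: 23 + (30.9 − 37.5) = 16.40
Linear-equated: (6.3/8.3)(23 − 37.5) + 30.9 = 19.894
Difference = 19.894 − 16.40 = 3.49

3.49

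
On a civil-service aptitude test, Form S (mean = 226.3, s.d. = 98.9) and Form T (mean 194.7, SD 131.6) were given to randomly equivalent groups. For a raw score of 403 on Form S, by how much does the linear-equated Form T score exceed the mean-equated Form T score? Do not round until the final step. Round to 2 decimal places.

Mean-equated: 403 + (194.7 − 226.3) = 371.40
Linear-equated: (131.6/98.9)(403 − 226.3) + 194.7 = 429.824
Difference = 429.824 − 371.40 = 58.42

58.42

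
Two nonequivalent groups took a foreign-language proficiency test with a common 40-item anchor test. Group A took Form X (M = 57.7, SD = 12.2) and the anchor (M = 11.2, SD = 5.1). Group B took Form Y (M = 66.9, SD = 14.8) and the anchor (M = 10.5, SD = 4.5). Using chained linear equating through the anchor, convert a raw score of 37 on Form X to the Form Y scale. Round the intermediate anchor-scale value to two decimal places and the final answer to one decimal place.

Form X → anchor (Group A): v = (5.1/12.2)(37 − 57.7) + 11.2 = 2.55
anchor → Form Y (Group B): y = (14.8/4.5)(2.55 − 10.5) + 66.9 = 40.8

40.8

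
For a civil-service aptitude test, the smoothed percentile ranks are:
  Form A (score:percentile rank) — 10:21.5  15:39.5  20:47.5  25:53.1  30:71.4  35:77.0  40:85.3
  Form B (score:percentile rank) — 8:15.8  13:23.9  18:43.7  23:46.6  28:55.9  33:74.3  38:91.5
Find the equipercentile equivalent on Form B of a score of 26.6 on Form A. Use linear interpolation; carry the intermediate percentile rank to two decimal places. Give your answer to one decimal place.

28.8

PR of 26.6 on Form A: 53.1 + (26.6 − 25)/(30 − 25) × (71.4 − 53.1) = 58.96
On Form B, PR 58.96 falls between score 28 (PR 55.9) and 33 (PR 74.3).
Interpolate: 28 + (58.96 − 55.9)/(74.3 − 55.9) × (33 − 28) = 28.8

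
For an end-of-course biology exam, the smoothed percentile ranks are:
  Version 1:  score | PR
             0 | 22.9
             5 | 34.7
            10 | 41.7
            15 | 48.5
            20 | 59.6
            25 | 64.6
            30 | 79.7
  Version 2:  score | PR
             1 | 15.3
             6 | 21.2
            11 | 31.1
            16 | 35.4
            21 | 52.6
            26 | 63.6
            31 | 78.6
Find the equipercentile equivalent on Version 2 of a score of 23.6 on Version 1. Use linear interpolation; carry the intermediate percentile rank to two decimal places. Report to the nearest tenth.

25.8

PR of 23.6 on Version 1: 59.6 + (23.6 − 20)/(25 − 20) × (64.6 − 59.6) = 63.20
On Version 2, PR 63.20 falls between score 21 (PR 52.6) and 26 (PR 63.6).
Interpolate: 21 + (63.20 − 52.6)/(63.6 − 52.6) × (26 − 21) = 25.8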